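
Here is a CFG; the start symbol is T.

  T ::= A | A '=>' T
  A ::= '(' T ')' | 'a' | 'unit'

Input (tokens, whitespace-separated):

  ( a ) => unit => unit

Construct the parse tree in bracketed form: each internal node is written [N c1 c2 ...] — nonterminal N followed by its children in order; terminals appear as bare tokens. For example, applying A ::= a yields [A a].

T
A => T
( T ) => T
( A ) => T
( a ) => T
( a ) => A => T
( a ) => unit => T
( a ) => unit => A
( a ) => unit => unit

[T [A ( [T [A a]] )] => [T [A unit] => [T [A unit]]]]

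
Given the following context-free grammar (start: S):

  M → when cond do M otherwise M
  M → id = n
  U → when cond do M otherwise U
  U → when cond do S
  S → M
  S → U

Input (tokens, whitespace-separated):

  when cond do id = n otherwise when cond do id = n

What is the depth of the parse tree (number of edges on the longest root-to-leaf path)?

5

[S [U when cond do [M id = n] otherwise [U when cond do [S [M id = n]]]]]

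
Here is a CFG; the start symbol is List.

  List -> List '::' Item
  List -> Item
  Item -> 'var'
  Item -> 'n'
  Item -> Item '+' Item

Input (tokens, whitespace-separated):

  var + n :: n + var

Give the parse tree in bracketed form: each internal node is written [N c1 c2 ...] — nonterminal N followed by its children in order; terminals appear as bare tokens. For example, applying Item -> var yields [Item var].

List
List :: Item
Item :: Item
Item + Item :: Item
var + Item :: Item
var + n :: Item
var + n :: Item + Item
var + n :: n + Item
var + n :: n + var

[List [List [Item [Item var] + [Item n]]] :: [Item [Item n] + [Item var]]]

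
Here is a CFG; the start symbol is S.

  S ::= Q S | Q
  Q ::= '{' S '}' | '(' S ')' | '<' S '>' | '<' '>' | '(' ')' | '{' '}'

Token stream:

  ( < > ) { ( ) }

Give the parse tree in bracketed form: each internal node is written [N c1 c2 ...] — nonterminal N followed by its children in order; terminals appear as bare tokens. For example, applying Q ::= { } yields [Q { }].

S
Q S
( S ) S
( Q ) S
( < > ) S
( < > ) Q
( < > ) { S }
( < > ) { Q }
( < > ) { ( ) }

[S [Q ( [S [Q < >]] )] [S [Q { [S [Q ( )]] }]]]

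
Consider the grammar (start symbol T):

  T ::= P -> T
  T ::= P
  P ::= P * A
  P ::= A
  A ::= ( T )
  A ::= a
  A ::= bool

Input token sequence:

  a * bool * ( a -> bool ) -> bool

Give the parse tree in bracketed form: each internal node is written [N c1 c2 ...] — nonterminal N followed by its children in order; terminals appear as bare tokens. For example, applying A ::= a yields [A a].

[T [P [P [P [A a]] * [A bool]] * [A ( [T [P [A a]] -> [T [P [A bool]]]] )]] -> [T [P [A bool]]]]

T
P -> T
P * A -> T
P * A * A -> T
A * A * A -> T
a * A * A -> T
a * bool * A -> T
a * bool * ( T ) -> T
a * bool * ( P -> T ) -> T
a * bool * ( A -> T ) -> T
a * bool * ( a -> T ) -> T
a * bool * ( a -> P ) -> T
a * bool * ( a -> A ) -> T
a * bool * ( a -> bool ) -> T
a * bool * ( a -> bool ) -> P
a * bool * ( a -> bool ) -> A
a * bool * ( a -> bool ) -> bool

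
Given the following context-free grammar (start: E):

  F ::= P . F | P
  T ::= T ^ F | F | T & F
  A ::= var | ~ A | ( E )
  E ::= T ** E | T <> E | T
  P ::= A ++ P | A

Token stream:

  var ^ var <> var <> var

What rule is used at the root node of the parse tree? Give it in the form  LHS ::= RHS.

[E [T [T [F [P [A var]]]] ^ [F [P [A var]]]] <> [E [T [F [P [A var]]]] <> [E [T [F [P [A var]]]]]]]

E ::= T <> E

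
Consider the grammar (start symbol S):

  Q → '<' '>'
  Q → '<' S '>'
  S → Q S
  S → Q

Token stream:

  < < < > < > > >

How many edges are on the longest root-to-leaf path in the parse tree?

[S [Q < [S [Q < [S [Q < >] [S [Q < >]]] >]] >]]

7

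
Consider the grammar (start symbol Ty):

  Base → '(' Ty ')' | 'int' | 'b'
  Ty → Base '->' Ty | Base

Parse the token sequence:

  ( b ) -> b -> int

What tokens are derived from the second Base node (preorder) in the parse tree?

[Ty [Base ( [Ty [Base b]] )] -> [Ty [Base b] -> [Ty [Base int]]]]

b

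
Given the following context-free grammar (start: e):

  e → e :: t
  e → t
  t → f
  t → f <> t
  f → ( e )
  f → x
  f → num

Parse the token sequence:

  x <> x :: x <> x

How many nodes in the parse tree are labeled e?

[e [e [t [f x] <> [t [f x]]]] :: [t [f x] <> [t [f x]]]]

2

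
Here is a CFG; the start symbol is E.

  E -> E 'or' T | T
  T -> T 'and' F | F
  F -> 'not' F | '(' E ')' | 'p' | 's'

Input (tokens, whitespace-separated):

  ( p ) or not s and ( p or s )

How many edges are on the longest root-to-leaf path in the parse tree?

7

[E [E [T [F ( [E [T [F p]]] )]]] or [T [T [F not [F s]]] and [F ( [E [E [T [F p]]] or [T [F s]]] )]]]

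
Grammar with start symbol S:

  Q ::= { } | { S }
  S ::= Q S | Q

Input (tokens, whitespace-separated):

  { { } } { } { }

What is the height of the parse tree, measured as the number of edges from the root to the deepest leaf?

[S [Q { [S [Q { }]] }] [S [Q { }] [S [Q { }]]]]

4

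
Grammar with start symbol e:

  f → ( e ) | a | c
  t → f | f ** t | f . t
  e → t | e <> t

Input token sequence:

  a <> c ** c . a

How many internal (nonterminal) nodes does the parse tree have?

[e [e [t [f a]]] <> [t [f c] ** [t [f c] . [t [f a]]]]]

10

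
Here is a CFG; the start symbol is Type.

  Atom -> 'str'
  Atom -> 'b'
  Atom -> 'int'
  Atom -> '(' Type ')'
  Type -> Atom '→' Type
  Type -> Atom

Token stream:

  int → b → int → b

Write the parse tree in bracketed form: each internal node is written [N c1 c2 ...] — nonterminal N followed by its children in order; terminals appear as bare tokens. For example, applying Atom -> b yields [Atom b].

Type
Atom → Type
int → Type
int → Atom → Type
int → b → Type
int → b → Atom → Type
int → b → int → Type
int → b → int → Atom
int → b → int → b

[Type [Atom int] → [Type [Atom b] → [Type [Atom int] → [Type [Atom b]]]]]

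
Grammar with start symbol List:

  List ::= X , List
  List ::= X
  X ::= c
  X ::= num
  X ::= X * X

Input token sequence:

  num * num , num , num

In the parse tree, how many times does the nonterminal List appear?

[List [X [X num] * [X num]] , [List [X num] , [List [X num]]]]

3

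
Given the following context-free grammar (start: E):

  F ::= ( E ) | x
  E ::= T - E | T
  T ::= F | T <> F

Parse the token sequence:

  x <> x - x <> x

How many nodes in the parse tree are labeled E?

2

[E [T [T [F x]] <> [F x]] - [E [T [T [F x]] <> [F x]]]]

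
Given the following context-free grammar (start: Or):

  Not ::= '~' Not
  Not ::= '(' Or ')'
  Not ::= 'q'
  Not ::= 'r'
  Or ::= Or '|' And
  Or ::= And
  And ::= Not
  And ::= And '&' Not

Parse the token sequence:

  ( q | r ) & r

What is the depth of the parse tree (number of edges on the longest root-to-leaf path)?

[Or [And [And [Not ( [Or [Or [And [Not q]]] | [And [Not r]]] )]] & [Not r]]]

8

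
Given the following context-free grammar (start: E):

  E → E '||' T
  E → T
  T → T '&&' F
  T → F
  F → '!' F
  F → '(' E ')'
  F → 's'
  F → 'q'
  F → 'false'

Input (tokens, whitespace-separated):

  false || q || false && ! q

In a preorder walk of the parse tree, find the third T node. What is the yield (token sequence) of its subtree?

[E [E [E [T [F false]]] || [T [F q]]] || [T [T [F false]] && [F ! [F q]]]]

false && ! q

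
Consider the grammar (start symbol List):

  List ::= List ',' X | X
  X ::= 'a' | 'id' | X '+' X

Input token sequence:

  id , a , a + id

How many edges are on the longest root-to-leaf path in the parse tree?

4

[List [List [List [X id]] , [X a]] , [X [X a] + [X id]]]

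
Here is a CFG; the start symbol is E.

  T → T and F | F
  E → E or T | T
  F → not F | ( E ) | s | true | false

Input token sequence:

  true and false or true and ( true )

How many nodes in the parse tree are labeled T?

[E [E [T [T [F true]] and [F false]]] or [T [T [F true]] and [F ( [E [T [F true]]] )]]]

5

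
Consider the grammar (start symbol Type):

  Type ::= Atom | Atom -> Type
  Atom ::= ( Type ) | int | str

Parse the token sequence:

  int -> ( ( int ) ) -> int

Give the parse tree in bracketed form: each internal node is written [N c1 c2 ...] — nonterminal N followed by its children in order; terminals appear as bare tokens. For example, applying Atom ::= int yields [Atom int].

Type
Atom -> Type
int -> Type
int -> Atom -> Type
int -> ( Type ) -> Type
int -> ( Atom ) -> Type
int -> ( ( Type ) ) -> Type
int -> ( ( Atom ) ) -> Type
int -> ( ( int ) ) -> Type
int -> ( ( int ) ) -> Atom
int -> ( ( int ) ) -> int

[Type [Atom int] -> [Type [Atom ( [Type [Atom ( [Type [Atom int]] )]] )] -> [Type [Atom int]]]]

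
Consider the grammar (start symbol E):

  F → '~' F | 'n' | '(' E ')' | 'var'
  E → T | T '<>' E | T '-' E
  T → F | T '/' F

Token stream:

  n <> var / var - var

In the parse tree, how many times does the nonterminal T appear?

[E [T [F n]] <> [E [T [T [F var]] / [F var]] - [E [T [F var]]]]]

4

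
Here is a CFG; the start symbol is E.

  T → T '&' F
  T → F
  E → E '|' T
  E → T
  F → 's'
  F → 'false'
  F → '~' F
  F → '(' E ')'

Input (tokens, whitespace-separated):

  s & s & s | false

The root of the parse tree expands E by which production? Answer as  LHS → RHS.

[E [E [T [T [T [F s]] & [F s]] & [F s]]] | [T [F false]]]

E → E '|' T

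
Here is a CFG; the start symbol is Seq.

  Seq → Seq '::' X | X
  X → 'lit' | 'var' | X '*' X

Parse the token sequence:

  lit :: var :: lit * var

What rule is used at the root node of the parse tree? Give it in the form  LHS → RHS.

Seq → Seq '::' X

[Seq [Seq [Seq [X lit]] :: [X var]] :: [X [X lit] * [X var]]]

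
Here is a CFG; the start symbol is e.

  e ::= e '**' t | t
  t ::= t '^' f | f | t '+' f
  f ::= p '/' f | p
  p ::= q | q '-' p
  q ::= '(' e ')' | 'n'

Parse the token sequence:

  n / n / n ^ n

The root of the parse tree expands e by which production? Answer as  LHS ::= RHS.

[e [t [t [f [p [q n]] / [f [p [q n]] / [f [p [q n]]]]]] ^ [f [p [q n]]]]]

e ::= t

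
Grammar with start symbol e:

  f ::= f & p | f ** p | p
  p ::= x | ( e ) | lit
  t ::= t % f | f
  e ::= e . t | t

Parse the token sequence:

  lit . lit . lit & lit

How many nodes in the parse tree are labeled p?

4

[e [e [e [t [f [p lit]]]] . [t [f [p lit]]]] . [t [f [f [p lit]] & [p lit]]]]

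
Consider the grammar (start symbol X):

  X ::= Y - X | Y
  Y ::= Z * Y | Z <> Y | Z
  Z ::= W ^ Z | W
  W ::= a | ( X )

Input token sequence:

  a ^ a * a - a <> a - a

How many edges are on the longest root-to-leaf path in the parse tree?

6

[X [Y [Z [W a] ^ [Z [W a]]] * [Y [Z [W a]]]] - [X [Y [Z [W a]] <> [Y [Z [W a]]]] - [X [Y [Z [W a]]]]]]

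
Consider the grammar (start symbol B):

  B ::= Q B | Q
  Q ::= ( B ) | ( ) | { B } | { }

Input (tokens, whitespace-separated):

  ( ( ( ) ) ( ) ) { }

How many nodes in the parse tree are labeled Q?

[B [Q ( [B [Q ( [B [Q ( )]] )] [B [Q ( )]]] )] [B [Q { }]]]

5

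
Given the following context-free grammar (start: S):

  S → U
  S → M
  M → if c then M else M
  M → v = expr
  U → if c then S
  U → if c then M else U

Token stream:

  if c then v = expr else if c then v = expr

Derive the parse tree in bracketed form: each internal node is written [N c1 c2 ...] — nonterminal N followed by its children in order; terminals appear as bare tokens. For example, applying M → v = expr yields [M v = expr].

[S [U if c then [M v = expr] else [U if c then [S [M v = expr]]]]]

S
U
if c then M else U
if c then v = expr else U
if c then v = expr else if c then S
if c then v = expr else if c then M
if c then v = expr else if c then v = expr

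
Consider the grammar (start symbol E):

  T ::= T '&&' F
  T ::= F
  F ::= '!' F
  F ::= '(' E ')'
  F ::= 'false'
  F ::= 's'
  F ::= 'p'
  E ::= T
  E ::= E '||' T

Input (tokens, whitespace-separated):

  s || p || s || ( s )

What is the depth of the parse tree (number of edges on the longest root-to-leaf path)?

6

[E [E [E [E [T [F s]]] || [T [F p]]] || [T [F s]]] || [T [F ( [E [T [F s]]] )]]]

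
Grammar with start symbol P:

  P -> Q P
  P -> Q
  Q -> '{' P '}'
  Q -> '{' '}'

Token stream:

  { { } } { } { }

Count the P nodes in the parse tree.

4

[P [Q { [P [Q { }]] }] [P [Q { }] [P [Q { }]]]]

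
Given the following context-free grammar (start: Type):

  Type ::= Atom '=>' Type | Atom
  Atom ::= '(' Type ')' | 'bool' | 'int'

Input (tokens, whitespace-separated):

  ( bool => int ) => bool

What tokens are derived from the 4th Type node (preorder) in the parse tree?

[Type [Atom ( [Type [Atom bool] => [Type [Atom int]]] )] => [Type [Atom bool]]]

bool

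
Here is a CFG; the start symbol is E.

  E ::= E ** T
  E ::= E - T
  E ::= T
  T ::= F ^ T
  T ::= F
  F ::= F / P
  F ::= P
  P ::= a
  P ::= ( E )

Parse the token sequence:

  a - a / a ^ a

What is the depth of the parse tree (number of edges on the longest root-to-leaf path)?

[E [E [T [F [P a]]]] - [T [F [F [P a]] / [P a]] ^ [T [F [P a]]]]]

5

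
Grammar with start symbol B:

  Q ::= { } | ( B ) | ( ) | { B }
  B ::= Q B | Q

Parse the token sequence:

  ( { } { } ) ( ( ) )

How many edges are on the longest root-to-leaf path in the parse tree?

[B [Q ( [B [Q { }] [B [Q { }]]] )] [B [Q ( [B [Q ( )]] )]]]

5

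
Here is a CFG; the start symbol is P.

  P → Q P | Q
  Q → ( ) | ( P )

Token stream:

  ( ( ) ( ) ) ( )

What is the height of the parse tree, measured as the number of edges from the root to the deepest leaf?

[P [Q ( [P [Q ( )] [P [Q ( )]]] )] [P [Q ( )]]]

5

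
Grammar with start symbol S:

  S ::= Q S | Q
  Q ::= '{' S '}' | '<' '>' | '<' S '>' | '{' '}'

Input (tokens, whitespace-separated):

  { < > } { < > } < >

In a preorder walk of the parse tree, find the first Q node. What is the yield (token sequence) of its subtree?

{ < > }

[S [Q { [S [Q < >]] }] [S [Q { [S [Q < >]] }] [S [Q < >]]]]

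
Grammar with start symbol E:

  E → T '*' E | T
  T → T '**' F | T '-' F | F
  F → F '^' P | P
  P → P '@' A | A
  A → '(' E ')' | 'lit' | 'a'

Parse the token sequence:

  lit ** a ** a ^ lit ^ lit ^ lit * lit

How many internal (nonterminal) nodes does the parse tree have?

[E [T [T [T [F [P [A lit]]]] ** [F [P [A a]]]] ** [F [F [F [F [P [A a]]] ^ [P [A lit]]] ^ [P [A lit]]] ^ [P [A lit]]]] * [E [T [F [P [A lit]]]]]]

27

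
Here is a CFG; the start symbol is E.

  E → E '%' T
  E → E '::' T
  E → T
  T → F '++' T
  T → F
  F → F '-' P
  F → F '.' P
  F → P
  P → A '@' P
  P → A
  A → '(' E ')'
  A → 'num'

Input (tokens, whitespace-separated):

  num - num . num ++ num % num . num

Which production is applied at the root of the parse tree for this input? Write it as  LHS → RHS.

E → E '%' T

[E [E [T [F [F [F [P [A num]]] - [P [A num]]] . [P [A num]]] ++ [T [F [P [A num]]]]]] % [T [F [F [P [A num]]] . [P [A num]]]]]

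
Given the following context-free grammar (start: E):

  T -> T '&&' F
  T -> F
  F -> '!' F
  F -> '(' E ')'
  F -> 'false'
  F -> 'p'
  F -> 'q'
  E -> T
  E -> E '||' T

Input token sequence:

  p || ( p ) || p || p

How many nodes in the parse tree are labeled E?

[E [E [E [E [T [F p]]] || [T [F ( [E [T [F p]]] )]]] || [T [F p]]] || [T [F p]]]

5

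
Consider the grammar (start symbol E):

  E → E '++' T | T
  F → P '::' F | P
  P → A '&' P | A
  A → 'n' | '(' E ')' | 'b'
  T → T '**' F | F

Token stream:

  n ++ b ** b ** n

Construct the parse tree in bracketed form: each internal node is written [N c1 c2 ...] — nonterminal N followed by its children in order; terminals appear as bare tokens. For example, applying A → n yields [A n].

E
E ++ T
T ++ T
F ++ T
P ++ T
A ++ T
n ++ T
n ++ T ** F
n ++ T ** F ** F
n ++ F ** F ** F
n ++ P ** F ** F
n ++ A ** F ** F
n ++ b ** F ** F
n ++ b ** P ** F
n ++ b ** A ** F
n ++ b ** b ** F
n ++ b ** b ** P
n ++ b ** b ** A
n ++ b ** b ** n

[E [E [T [F [P [A n]]]]] ++ [T [T [T [F [P [A b]]]] ** [F [P [A b]]]] ** [F [P [A n]]]]]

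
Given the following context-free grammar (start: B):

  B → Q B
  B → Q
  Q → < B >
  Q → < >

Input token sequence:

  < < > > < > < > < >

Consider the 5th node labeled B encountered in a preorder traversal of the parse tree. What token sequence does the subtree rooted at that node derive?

< >

[B [Q < [B [Q < >]] >] [B [Q < >] [B [Q < >] [B [Q < >]]]]]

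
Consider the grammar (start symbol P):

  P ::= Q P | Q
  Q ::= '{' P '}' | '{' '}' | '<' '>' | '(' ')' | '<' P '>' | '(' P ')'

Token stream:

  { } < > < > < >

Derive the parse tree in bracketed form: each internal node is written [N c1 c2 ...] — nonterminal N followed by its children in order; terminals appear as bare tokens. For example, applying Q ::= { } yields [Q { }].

[P [Q { }] [P [Q < >] [P [Q < >] [P [Q < >]]]]]

P
Q P
{ } P
{ } Q P
{ } < > P
{ } < > Q P
{ } < > < > P
{ } < > < > Q
{ } < > < > < >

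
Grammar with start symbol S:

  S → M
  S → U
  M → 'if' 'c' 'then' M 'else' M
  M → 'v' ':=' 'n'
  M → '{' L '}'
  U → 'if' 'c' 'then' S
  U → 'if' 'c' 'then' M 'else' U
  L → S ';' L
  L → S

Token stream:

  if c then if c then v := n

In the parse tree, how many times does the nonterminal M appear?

1

[S [U if c then [S [U if c then [S [M v := n]]]]]]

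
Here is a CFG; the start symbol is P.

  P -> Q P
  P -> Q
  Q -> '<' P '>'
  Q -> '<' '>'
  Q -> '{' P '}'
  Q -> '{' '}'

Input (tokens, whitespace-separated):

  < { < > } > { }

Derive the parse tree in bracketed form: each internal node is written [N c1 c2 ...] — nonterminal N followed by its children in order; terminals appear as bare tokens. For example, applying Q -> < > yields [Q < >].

[P [Q < [P [Q { [P [Q < >]] }]] >] [P [Q { }]]]

P
Q P
< P > P
< Q > P
< { P } > P
< { Q } > P
< { < > } > P
< { < > } > Q
< { < > } > { }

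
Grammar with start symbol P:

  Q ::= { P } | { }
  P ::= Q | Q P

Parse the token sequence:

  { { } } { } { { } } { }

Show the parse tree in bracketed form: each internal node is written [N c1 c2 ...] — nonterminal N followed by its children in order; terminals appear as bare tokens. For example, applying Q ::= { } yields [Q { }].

[P [Q { [P [Q { }]] }] [P [Q { }] [P [Q { [P [Q { }]] }] [P [Q { }]]]]]

P
Q P
{ P } P
{ Q } P
{ { } } P
{ { } } Q P
{ { } } { } P
{ { } } { } Q P
{ { } } { } { P } P
{ { } } { } { Q } P
{ { } } { } { { } } P
{ { } } { } { { } } Q
{ { } } { } { { } } { }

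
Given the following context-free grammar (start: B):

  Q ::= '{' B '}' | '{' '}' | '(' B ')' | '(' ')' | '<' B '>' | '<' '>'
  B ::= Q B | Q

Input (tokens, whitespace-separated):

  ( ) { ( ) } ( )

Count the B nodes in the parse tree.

4

[B [Q ( )] [B [Q { [B [Q ( )]] }] [B [Q ( )]]]]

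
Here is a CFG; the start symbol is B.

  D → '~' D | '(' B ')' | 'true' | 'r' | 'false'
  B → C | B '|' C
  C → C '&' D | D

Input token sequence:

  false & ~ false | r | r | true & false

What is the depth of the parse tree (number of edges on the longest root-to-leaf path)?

7

[B [B [B [B [C [C [D false]] & [D ~ [D false]]]] | [C [D r]]] | [C [D r]]] | [C [C [D true]] & [D false]]]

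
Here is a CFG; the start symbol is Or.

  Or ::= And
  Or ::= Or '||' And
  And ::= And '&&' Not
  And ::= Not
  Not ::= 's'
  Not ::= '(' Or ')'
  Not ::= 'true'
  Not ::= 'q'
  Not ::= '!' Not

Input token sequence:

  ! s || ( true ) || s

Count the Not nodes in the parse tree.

5

[Or [Or [Or [And [Not ! [Not s]]]] || [And [Not ( [Or [And [Not true]]] )]]] || [And [Not s]]]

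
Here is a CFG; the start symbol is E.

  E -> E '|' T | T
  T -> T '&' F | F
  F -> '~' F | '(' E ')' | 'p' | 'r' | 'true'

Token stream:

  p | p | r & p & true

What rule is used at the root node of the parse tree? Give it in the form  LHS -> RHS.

[E [E [E [T [F p]]] | [T [F p]]] | [T [T [T [F r]] & [F p]] & [F true]]]

E -> E '|' T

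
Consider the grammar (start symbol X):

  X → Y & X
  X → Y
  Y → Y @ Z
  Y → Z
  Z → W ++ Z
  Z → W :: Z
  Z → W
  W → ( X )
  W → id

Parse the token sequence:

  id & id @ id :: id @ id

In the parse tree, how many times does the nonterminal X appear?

[X [Y [Z [W id]]] & [X [Y [Y [Y [Z [W id]]] @ [Z [W id] :: [Z [W id]]]] @ [Z [W id]]]]]

2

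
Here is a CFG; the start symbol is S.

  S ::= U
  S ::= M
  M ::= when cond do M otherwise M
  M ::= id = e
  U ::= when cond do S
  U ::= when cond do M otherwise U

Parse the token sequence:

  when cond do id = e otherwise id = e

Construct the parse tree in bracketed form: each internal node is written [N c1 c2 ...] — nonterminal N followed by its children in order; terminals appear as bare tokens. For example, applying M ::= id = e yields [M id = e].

[S [M when cond do [M id = e] otherwise [M id = e]]]

S
M
when cond do M otherwise M
when cond do id = e otherwise M
when cond do id = e otherwise id = e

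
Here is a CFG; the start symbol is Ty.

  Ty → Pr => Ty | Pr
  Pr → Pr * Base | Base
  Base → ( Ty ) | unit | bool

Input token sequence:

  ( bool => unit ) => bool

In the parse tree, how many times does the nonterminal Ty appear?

4

[Ty [Pr [Base ( [Ty [Pr [Base bool]] => [Ty [Pr [Base unit]]]] )]] => [Ty [Pr [Base bool]]]]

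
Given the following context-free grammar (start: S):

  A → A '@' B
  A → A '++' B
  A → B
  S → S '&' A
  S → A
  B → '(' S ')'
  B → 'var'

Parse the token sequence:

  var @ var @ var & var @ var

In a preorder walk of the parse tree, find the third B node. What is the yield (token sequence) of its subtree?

var

[S [S [A [A [A [B var]] @ [B var]] @ [B var]]] & [A [A [B var]] @ [B var]]]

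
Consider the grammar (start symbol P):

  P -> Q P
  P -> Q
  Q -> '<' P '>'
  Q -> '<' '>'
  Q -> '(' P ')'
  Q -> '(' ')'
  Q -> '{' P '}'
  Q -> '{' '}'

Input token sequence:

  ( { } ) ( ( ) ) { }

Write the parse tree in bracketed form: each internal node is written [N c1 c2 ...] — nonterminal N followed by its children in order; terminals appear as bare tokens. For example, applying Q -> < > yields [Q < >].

[P [Q ( [P [Q { }]] )] [P [Q ( [P [Q ( )]] )] [P [Q { }]]]]

P
Q P
( P ) P
( Q ) P
( { } ) P
( { } ) Q P
( { } ) ( P ) P
( { } ) ( Q ) P
( { } ) ( ( ) ) P
( { } ) ( ( ) ) Q
( { } ) ( ( ) ) { }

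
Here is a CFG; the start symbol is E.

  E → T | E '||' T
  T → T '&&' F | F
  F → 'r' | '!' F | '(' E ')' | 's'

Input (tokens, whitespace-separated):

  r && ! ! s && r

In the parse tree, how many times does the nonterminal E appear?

[E [T [T [T [F r]] && [F ! [F ! [F s]]]] && [F r]]]

1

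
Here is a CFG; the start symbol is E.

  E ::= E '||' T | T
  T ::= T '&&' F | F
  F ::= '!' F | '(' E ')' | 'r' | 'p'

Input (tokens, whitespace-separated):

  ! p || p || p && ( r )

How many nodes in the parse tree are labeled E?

[E [E [E [T [F ! [F p]]]] || [T [F p]]] || [T [T [F p]] && [F ( [E [T [F r]]] )]]]

4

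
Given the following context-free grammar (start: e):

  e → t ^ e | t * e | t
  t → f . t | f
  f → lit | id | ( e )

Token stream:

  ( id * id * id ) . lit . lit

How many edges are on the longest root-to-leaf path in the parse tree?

[e [t [f ( [e [t [f id]] * [e [t [f id]] * [e [t [f id]]]]] )] . [t [f lit] . [t [f lit]]]]]

8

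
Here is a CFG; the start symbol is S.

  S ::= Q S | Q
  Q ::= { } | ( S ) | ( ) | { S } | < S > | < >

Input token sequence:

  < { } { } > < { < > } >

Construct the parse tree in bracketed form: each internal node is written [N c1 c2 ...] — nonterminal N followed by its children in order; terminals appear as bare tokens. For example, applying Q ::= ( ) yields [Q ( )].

S
Q S
< S > S
< Q S > S
< { } S > S
< { } Q > S
< { } { } > S
< { } { } > Q
< { } { } > < S >
< { } { } > < Q >
< { } { } > < { S } >
< { } { } > < { Q } >
< { } { } > < { < > } >

[S [Q < [S [Q { }] [S [Q { }]]] >] [S [Q < [S [Q { [S [Q < >]] }]] >]]]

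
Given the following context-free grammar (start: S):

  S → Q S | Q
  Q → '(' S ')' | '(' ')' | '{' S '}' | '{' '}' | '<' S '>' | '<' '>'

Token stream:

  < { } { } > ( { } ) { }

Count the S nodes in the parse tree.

6

[S [Q < [S [Q { }] [S [Q { }]]] >] [S [Q ( [S [Q { }]] )] [S [Q { }]]]]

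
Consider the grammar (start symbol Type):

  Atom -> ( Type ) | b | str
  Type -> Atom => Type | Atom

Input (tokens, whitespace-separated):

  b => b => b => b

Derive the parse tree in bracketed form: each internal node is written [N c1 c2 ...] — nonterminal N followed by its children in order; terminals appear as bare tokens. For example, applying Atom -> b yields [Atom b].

Type
Atom => Type
b => Type
b => Atom => Type
b => b => Type
b => b => Atom => Type
b => b => b => Type
b => b => b => Atom
b => b => b => b

[Type [Atom b] => [Type [Atom b] => [Type [Atom b] => [Type [Atom b]]]]]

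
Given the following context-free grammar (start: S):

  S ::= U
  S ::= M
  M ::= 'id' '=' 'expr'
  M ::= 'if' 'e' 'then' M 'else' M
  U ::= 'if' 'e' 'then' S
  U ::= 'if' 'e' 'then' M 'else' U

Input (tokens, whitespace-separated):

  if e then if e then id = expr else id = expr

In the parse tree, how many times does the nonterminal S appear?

2

[S [U if e then [S [M if e then [M id = expr] else [M id = expr]]]]]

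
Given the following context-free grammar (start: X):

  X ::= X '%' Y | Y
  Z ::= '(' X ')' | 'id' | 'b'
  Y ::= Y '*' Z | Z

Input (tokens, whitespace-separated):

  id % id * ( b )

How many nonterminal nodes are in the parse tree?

[X [X [Y [Z id]]] % [Y [Y [Z id]] * [Z ( [X [Y [Z b]]] )]]]

11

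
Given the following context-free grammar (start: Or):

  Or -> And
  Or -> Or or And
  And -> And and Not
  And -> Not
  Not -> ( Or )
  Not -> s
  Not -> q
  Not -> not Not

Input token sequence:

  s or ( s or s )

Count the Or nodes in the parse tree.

[Or [Or [And [Not s]]] or [And [Not ( [Or [Or [And [Not s]]] or [And [Not s]]] )]]]

4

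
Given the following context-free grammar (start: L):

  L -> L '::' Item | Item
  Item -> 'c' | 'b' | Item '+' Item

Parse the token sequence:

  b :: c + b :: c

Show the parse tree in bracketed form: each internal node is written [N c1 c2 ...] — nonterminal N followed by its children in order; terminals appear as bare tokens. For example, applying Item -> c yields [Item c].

L
L :: Item
L :: Item :: Item
Item :: Item :: Item
b :: Item :: Item
b :: Item + Item :: Item
b :: c + Item :: Item
b :: c + b :: Item
b :: c + b :: c

[L [L [L [Item b]] :: [Item [Item c] + [Item b]]] :: [Item c]]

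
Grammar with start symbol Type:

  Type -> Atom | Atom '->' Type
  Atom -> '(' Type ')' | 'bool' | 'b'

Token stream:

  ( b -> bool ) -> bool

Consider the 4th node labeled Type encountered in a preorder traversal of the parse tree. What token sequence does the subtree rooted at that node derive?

[Type [Atom ( [Type [Atom b] -> [Type [Atom bool]]] )] -> [Type [Atom bool]]]

bool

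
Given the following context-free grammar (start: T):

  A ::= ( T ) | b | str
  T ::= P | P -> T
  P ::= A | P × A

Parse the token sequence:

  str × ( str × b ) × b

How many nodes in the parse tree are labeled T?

2

[T [P [P [P [A str]] × [A ( [T [P [P [A str]] × [A b]]] )]] × [A b]]]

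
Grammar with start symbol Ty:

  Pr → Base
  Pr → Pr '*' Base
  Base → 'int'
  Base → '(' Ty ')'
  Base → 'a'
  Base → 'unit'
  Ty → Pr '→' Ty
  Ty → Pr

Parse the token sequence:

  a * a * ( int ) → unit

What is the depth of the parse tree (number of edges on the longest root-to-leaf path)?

[Ty [Pr [Pr [Pr [Base a]] * [Base a]] * [Base ( [Ty [Pr [Base int]]] )]] → [Ty [Pr [Base unit]]]]

6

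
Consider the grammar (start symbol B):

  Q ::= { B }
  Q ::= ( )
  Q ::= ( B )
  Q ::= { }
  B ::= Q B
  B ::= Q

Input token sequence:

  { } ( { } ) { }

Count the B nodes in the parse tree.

[B [Q { }] [B [Q ( [B [Q { }]] )] [B [Q { }]]]]

4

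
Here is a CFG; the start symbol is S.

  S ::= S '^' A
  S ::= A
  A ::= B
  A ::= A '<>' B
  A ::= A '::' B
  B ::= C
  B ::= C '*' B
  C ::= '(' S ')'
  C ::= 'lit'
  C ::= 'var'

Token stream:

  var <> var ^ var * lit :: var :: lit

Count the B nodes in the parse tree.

[S [S [A [A [B [C var]]] <> [B [C var]]]] ^ [A [A [A [B [C var] * [B [C lit]]]] :: [B [C var]]] :: [B [C lit]]]]

6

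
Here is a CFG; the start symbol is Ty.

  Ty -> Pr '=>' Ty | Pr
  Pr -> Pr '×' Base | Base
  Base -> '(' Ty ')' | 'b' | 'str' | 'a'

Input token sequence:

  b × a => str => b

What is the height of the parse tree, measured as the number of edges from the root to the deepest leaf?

[Ty [Pr [Pr [Base b]] × [Base a]] => [Ty [Pr [Base str]] => [Ty [Pr [Base b]]]]]

5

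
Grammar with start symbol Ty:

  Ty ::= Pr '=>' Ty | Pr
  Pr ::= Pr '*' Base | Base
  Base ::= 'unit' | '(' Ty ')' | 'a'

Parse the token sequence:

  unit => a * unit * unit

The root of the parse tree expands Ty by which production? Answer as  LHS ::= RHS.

Ty ::= Pr '=>' Ty

[Ty [Pr [Base unit]] => [Ty [Pr [Pr [Pr [Base a]] * [Base unit]] * [Base unit]]]]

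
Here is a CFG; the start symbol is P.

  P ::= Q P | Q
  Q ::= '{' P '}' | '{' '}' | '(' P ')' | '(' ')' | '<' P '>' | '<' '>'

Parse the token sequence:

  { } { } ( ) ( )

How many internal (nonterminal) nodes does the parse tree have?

8

[P [Q { }] [P [Q { }] [P [Q ( )] [P [Q ( )]]]]]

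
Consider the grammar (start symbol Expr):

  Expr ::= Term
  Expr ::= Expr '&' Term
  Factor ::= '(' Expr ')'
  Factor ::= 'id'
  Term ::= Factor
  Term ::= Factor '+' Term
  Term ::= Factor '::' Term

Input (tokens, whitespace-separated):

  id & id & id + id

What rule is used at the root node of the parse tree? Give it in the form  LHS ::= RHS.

Expr ::= Expr '&' Term

[Expr [Expr [Expr [Term [Factor id]]] & [Term [Factor id]]] & [Term [Factor id] + [Term [Factor id]]]]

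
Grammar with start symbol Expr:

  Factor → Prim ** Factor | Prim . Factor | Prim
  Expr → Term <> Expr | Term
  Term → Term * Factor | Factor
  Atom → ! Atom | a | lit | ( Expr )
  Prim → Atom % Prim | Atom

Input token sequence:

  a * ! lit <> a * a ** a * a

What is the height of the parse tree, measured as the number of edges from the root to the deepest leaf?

[Expr [Term [Term [Factor [Prim [Atom a]]]] * [Factor [Prim [Atom ! [Atom lit]]]]] <> [Expr [Term [Term [Term [Factor [Prim [Atom a]]]] * [Factor [Prim [Atom a]] ** [Factor [Prim [Atom a]]]]] * [Factor [Prim [Atom a]]]]]]

8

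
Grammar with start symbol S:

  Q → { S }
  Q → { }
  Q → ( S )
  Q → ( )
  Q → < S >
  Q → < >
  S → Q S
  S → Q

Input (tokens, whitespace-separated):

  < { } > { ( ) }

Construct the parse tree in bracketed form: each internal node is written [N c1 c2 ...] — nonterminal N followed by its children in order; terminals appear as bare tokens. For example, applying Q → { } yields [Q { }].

S
Q S
< S > S
< Q > S
< { } > S
< { } > Q
< { } > { S }
< { } > { Q }
< { } > { ( ) }

[S [Q < [S [Q { }]] >] [S [Q { [S [Q ( )]] }]]]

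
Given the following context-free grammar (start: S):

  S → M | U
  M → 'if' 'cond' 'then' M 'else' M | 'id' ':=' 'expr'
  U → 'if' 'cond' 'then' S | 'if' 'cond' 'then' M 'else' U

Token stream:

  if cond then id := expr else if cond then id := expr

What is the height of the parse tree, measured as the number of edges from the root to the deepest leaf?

[S [U if cond then [M id := expr] else [U if cond then [S [M id := expr]]]]]

5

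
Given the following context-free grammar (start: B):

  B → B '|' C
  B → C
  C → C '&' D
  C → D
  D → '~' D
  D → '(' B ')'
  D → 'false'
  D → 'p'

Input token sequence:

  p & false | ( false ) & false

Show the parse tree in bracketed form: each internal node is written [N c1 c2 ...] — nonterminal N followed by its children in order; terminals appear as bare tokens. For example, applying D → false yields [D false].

B
B | C
C | C
C & D | C
D & D | C
p & D | C
p & false | C
p & false | C & D
p & false | D & D
p & false | ( B ) & D
p & false | ( C ) & D
p & false | ( D ) & D
p & false | ( false ) & D
p & false | ( false ) & false

[B [B [C [C [D p]] & [D false]]] | [C [C [D ( [B [C [D false]]] )]] & [D false]]]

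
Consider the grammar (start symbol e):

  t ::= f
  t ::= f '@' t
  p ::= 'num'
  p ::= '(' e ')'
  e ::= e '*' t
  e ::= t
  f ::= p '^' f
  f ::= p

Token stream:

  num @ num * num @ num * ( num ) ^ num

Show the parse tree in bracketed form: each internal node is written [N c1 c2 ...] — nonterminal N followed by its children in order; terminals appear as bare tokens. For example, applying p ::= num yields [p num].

[e [e [e [t [f [p num]] @ [t [f [p num]]]]] * [t [f [p num]] @ [t [f [p num]]]]] * [t [f [p ( [e [t [f [p num]]]] )] ^ [f [p num]]]]]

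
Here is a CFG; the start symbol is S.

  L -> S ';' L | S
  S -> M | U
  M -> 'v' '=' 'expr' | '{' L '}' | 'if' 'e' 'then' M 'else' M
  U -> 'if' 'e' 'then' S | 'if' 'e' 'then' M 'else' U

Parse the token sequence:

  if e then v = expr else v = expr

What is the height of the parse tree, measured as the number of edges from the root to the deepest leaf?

3

[S [M if e then [M v = expr] else [M v = expr]]]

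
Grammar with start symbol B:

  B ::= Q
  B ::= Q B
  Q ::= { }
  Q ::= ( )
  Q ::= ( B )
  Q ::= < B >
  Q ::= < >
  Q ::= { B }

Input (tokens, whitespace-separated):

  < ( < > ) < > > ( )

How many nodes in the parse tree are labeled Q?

5

[B [Q < [B [Q ( [B [Q < >]] )] [B [Q < >]]] >] [B [Q ( )]]]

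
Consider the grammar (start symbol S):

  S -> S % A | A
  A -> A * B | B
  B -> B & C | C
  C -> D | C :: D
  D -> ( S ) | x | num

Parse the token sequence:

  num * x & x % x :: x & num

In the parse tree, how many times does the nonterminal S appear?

[S [S [A [A [B [C [D num]]]] * [B [B [C [D x]]] & [C [D x]]]]] % [A [B [B [C [C [D x]] :: [D x]]] & [C [D num]]]]]

2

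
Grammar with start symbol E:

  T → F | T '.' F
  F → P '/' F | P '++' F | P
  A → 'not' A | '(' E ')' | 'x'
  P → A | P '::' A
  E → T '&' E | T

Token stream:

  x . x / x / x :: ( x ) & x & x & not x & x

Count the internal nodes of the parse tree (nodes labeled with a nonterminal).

[E [T [T [F [P [A x]]]] . [F [P [A x]] / [F [P [A x]] / [F [P [P [A x]] :: [A ( [E [T [F [P [A x]]]]] )]]]]]] & [E [T [F [P [A x]]]] & [E [T [F [P [A x]]]] & [E [T [F [P [A not [A x]]]]] & [E [T [F [P [A x]]]]]]]]]

43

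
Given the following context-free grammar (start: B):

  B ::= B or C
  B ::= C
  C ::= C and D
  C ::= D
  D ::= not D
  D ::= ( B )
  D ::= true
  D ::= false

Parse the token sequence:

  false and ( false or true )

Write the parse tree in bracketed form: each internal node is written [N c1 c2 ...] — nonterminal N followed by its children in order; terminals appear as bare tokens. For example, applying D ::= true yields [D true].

[B [C [C [D false]] and [D ( [B [B [C [D false]]] or [C [D true]]] )]]]

B
C
C and D
D and D
false and D
false and ( B )
false and ( B or C )
false and ( C or C )
false and ( D or C )
false and ( false or C )
false and ( false or D )
false and ( false or true )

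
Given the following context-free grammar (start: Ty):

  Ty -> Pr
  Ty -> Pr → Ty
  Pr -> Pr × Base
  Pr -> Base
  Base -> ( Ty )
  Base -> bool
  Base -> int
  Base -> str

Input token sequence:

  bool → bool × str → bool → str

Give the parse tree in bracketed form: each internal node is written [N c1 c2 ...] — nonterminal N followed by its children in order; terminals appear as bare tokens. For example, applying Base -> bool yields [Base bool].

[Ty [Pr [Base bool]] → [Ty [Pr [Pr [Base bool]] × [Base str]] → [Ty [Pr [Base bool]] → [Ty [Pr [Base str]]]]]]

Ty
Pr → Ty
Base → Ty
bool → Ty
bool → Pr → Ty
bool → Pr × Base → Ty
bool → Base × Base → Ty
bool → bool × Base → Ty
bool → bool × str → Ty
bool → bool × str → Pr → Ty
bool → bool × str → Base → Ty
bool → bool × str → bool → Ty
bool → bool × str → bool → Pr
bool → bool × str → bool → Base
bool → bool × str → bool → str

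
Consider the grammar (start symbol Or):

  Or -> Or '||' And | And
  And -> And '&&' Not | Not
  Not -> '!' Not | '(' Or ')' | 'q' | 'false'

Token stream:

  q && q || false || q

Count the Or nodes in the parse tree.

3

[Or [Or [Or [And [And [Not q]] && [Not q]]] || [And [Not false]]] || [And [Not q]]]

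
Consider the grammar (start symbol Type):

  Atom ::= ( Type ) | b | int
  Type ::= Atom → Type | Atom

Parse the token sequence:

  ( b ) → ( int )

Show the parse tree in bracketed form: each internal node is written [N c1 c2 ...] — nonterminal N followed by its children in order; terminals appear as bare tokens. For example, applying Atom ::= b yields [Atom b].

Type
Atom → Type
( Type ) → Type
( Atom ) → Type
( b ) → Type
( b ) → Atom
( b ) → ( Type )
( b ) → ( Atom )
( b ) → ( int )

[Type [Atom ( [Type [Atom b]] )] → [Type [Atom ( [Type [Atom int]] )]]]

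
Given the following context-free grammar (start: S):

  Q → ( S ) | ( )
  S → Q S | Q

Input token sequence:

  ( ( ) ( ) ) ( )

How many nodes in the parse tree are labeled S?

4

[S [Q ( [S [Q ( )] [S [Q ( )]]] )] [S [Q ( )]]]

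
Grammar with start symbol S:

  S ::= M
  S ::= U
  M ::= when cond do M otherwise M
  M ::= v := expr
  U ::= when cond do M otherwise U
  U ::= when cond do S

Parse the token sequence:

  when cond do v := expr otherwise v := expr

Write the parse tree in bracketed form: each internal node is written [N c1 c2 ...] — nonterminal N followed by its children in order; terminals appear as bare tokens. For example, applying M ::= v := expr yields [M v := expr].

S
M
when cond do M otherwise M
when cond do v := expr otherwise M
when cond do v := expr otherwise v := expr

[S [M when cond do [M v := expr] otherwise [M v := expr]]]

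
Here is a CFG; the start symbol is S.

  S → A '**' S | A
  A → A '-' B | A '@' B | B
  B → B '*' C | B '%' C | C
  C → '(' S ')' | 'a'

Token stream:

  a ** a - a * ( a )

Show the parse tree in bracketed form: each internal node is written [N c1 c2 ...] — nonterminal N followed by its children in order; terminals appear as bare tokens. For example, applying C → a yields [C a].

S
A ** S
B ** S
C ** S
a ** S
a ** A
a ** A - B
a ** B - B
a ** C - B
a ** a - B
a ** a - B * C
a ** a - C * C
a ** a - a * C
a ** a - a * ( S )
a ** a - a * ( A )
a ** a - a * ( B )
a ** a - a * ( C )
a ** a - a * ( a )

[S [A [B [C a]]] ** [S [A [A [B [C a]]] - [B [B [C a]] * [C ( [S [A [B [C a]]]] )]]]]]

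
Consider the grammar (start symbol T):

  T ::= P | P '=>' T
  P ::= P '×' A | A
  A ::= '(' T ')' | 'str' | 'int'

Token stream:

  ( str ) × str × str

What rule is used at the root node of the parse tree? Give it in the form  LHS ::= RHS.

[T [P [P [P [A ( [T [P [A str]]] )]] × [A str]] × [A str]]]

T ::= P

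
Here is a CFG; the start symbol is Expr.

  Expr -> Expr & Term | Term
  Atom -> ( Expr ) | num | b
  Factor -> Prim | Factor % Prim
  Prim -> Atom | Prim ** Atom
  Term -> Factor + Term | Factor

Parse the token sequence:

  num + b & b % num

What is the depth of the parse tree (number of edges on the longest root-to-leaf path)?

7

[Expr [Expr [Term [Factor [Prim [Atom num]]] + [Term [Factor [Prim [Atom b]]]]]] & [Term [Factor [Factor [Prim [Atom b]]] % [Prim [Atom num]]]]]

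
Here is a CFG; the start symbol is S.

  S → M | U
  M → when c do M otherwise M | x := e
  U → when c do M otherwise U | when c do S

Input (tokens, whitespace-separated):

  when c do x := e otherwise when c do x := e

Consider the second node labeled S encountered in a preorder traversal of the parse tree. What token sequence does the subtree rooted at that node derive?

[S [U when c do [M x := e] otherwise [U when c do [S [M x := e]]]]]

x := e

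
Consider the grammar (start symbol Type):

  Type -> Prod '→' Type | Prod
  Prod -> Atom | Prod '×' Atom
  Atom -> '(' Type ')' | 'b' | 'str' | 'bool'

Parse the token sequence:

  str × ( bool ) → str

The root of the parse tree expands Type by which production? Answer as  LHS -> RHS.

[Type [Prod [Prod [Atom str]] × [Atom ( [Type [Prod [Atom bool]]] )]] → [Type [Prod [Atom str]]]]

Type -> Prod '→' Type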